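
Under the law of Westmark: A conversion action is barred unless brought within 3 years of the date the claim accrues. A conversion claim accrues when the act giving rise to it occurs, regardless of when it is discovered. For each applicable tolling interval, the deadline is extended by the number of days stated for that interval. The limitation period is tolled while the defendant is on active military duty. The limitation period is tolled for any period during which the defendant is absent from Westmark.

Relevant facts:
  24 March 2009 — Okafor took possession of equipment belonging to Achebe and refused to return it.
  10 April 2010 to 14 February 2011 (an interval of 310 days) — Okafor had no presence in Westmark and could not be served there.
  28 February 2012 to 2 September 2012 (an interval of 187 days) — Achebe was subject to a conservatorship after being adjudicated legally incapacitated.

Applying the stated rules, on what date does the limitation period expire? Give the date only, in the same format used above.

The limitation period began to run on 24 March 2009.
The untolled deadline — 3 years after 24 March 2009 — is 24 March 2012.
Because the defendant's absence from the jurisdiction ran from 10 April 2010 to 14 February 2011, the deadline is extended by 310 days to 28 January 2013.
The plaintiff's legal incapacity from 28 February 2012 to 2 September 2012 does not toll the period, because no stated rule makes the plaintiff's incapacity a tolling event.

28 January 2013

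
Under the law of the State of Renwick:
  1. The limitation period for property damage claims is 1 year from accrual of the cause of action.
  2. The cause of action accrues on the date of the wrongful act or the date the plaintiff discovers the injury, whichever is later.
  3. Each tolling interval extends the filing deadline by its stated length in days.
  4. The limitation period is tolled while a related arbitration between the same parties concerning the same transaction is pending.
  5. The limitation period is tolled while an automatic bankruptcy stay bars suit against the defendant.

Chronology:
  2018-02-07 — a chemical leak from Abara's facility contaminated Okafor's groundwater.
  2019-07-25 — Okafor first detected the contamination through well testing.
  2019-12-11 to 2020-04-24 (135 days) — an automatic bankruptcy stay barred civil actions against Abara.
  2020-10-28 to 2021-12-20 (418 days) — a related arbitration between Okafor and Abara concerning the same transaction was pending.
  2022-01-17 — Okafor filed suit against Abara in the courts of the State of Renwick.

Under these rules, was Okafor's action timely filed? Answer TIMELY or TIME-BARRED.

The claim accrued on 2019-07-25 — the later of the 2018-02-07 act and the 2019-07-25 discovery.
The untolled deadline — 1 year after 2019-07-25 — is 2020-07-25.
Because the automatic bankruptcy stay ran from 2019-12-11 to 2020-04-24, the deadline is extended by 135 days to 2020-12-07.
The pending related arbitration from 2020-10-28 to 2021-12-20 tolled the period for 418 days, extending the deadline to 2022-01-29.
Filing on 2022-01-17 beat the 2022-01-29 deadline — the action is timely.

TIMELY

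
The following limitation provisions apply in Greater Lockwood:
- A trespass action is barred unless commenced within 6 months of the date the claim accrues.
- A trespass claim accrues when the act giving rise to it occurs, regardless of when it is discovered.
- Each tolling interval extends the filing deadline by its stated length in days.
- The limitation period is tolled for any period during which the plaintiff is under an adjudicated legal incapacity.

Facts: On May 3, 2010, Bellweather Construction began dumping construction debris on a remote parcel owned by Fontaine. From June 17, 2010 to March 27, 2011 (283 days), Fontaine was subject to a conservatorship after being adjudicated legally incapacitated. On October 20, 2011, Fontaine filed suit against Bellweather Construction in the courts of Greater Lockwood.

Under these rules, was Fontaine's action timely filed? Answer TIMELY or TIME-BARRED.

The claim accrued on May 3, 2010, when the wrongful act occurred.
The untolled deadline — 6 months after May 3, 2010 — is November 3, 2010.
The plaintiff's legal incapacity from June 17, 2010 to March 27, 2011 tolled the period for 283 days, extending the deadline to August 13, 2011.
Fontaine filed on October 20, 2011, after the August 13, 2011 deadline, so the action is time-barred.

TIME-BARRED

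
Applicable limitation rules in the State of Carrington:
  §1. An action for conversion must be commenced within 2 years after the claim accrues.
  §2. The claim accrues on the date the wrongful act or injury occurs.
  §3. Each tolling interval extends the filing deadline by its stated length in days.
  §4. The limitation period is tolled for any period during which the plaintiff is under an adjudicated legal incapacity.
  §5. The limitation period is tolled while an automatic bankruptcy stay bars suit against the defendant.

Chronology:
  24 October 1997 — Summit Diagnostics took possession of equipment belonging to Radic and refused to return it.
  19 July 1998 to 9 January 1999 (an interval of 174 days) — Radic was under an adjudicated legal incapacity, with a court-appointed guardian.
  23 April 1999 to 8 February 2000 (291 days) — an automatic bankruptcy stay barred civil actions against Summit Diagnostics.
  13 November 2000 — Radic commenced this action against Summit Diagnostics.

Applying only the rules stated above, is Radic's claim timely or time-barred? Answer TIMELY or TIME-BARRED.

The limitation period began to run on 24 October 1997.
The untolled deadline — 2 years after 24 October 1997 — is 24 October 1999.
The plaintiff's legal incapacity from 19 July 1998 to 9 January 1999 tolled the period for 174 days, extending the deadline to 15 April 2000.
Because the automatic bankruptcy stay ran from 23 April 1999 to 8 February 2000, the deadline is extended by 291 days to 31 January 2001.
Filing on 13 November 2000 beat the 31 January 2001 deadline — the action is timely.

TIMELY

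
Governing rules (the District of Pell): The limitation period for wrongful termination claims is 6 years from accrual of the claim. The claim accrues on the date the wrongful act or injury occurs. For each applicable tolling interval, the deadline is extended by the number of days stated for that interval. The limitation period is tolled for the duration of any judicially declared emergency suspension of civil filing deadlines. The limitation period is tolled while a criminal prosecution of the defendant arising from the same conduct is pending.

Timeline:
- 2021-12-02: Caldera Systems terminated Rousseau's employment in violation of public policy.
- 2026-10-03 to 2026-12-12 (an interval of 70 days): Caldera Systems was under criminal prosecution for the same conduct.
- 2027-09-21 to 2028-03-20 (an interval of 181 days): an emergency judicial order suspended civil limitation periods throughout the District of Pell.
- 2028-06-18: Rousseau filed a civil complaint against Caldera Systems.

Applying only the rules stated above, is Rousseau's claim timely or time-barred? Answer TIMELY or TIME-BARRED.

The claim accrued on 2021-12-02, when the wrongful act occurred.
6 years from 2021-12-02 is 2027-12-02.
The period was tolled for 70 days by the pending criminal prosecution (2026-10-03 to 2026-12-12), pushing the deadline to 2028-02-10.
The emergency suspension of filing deadlines from 2027-09-21 to 2028-03-20 tolled the period for 181 days, extending the deadline to 2028-08-09.
Filing on 2028-06-18 beat the 2028-08-09 deadline — the action is timely.

TIMELY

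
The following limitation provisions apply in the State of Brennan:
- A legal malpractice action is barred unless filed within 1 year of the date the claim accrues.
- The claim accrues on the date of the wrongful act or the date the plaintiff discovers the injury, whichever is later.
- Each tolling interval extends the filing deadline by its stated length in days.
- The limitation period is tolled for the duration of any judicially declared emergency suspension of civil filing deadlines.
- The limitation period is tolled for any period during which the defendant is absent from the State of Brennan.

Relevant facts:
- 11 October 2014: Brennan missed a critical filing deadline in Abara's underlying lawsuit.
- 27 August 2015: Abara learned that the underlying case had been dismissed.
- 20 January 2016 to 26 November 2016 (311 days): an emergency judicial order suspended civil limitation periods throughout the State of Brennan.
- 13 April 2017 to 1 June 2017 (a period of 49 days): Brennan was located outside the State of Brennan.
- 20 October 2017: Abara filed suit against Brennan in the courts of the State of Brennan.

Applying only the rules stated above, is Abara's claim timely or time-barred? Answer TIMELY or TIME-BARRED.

TIME-BARRED

Because discovery on 27 August 2015 post-dates the 11 October 2014 act, accrual under the later-of rule falls on 27 August 2015.
1 year from 27 August 2015 is 27 August 2016.
The period was tolled for 311 days by the emergency suspension of filing deadlines (20 January 2016 to 26 November 2016), pushing the deadline to 4 July 2017.
The period was tolled for 49 days by the defendant's absence from the jurisdiction (13 April 2017 to 1 June 2017), pushing the deadline to 22 August 2017.
The 20 October 2017 filing falls after the 22 August 2017 deadline; the claim is time-barred.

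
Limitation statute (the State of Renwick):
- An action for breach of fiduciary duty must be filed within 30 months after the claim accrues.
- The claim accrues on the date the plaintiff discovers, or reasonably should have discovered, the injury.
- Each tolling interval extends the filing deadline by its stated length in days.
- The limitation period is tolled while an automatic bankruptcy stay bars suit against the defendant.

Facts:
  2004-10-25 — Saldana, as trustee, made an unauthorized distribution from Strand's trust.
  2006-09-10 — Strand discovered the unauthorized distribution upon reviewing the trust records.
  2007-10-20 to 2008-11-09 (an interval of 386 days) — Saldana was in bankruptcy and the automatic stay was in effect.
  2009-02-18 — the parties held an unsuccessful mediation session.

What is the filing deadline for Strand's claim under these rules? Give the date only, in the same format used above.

The claim did not accrue until Strand discovered the injury on 2006-09-10; the 2004-10-25 act date does not start the clock under the stated rule.
Adding the 30 months base period to 2006-09-10 gives a deadline of 2009-03-10, before any tolling.
The period was tolled for 386 days by the automatic bankruptcy stay (2007-10-20 to 2008-11-09), pushing the deadline to 2010-03-31.
Nothing else in the chronology tolls or restarts the period.

2010-03-31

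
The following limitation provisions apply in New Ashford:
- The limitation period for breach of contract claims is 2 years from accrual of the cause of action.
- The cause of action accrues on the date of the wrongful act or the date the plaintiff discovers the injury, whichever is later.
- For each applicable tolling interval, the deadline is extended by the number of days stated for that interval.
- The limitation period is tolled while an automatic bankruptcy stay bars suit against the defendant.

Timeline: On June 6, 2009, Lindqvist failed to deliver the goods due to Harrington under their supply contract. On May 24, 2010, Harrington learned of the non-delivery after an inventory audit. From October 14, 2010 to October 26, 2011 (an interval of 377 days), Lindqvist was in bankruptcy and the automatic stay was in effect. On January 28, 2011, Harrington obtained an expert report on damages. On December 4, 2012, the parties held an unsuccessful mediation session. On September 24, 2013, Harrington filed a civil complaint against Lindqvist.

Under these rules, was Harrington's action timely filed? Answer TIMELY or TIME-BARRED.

TIME-BARRED

Because discovery on May 24, 2010 post-dates the June 6, 2009 act, accrual under the later-of rule falls on May 24, 2010.
The untolled deadline — 2 years after May 24, 2010 — is May 24, 2012.
The automatic bankruptcy stay from October 14, 2010 to October 26, 2011 tolled the period for 377 days, extending the deadline to June 5, 2013.
Nothing else in the chronology tolls or restarts the period.
Filing on September 24, 2013 missed the June 5, 2013 deadline — the action is time-barred.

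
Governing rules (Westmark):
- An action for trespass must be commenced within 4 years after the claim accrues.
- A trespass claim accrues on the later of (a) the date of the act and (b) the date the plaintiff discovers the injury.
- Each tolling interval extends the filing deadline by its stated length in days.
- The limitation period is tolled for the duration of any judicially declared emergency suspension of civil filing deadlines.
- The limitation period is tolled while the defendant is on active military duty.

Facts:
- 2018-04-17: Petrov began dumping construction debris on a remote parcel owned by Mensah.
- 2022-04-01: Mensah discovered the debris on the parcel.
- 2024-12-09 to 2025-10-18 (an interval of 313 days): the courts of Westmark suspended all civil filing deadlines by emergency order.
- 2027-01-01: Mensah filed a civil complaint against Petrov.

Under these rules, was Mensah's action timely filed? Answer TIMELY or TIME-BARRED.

TIMELY

Because discovery on 2022-04-01 post-dates the 2018-04-17 act, accrual under the later-of rule falls on 2022-04-01.
4 years from 2022-04-01 is 2026-04-01.
The period was tolled for 313 days by the emergency suspension of filing deadlines (2024-12-09 to 2025-10-18), pushing the deadline to 2027-02-08.
Filing on 2027-01-01 beat the 2027-02-08 deadline — the action is timely.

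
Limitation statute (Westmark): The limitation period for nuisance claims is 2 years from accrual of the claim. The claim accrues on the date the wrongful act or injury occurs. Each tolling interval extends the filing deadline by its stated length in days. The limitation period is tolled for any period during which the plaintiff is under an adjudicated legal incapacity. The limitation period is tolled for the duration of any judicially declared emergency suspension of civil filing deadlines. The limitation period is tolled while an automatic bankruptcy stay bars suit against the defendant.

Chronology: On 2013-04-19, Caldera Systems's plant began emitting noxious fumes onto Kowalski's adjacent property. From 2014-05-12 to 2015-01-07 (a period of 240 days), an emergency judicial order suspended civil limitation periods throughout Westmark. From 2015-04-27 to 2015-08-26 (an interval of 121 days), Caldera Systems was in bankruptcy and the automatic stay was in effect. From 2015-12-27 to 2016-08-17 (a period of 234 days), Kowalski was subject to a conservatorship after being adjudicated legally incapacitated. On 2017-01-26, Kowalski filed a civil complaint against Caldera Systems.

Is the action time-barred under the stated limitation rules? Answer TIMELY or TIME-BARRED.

TIME-BARRED

The claim accrued on 2013-04-19, the date of the act.
The untolled deadline — 2 years after 2013-04-19 — is 2015-04-19.
The period was tolled for 240 days by the emergency suspension of filing deadlines (2014-05-12 to 2015-01-07), pushing the deadline to 2015-12-15.
The automatic bankruptcy stay from 2015-04-27 to 2015-08-26 tolled the period for 121 days, extending the deadline to 2016-04-14.
The plaintiff's legal incapacity from 2015-12-27 to 2016-08-17 tolled the period for 234 days, extending the deadline to 2016-12-04.
Filing on 2017-01-26 missed the 2016-12-04 deadline — the action is time-barred.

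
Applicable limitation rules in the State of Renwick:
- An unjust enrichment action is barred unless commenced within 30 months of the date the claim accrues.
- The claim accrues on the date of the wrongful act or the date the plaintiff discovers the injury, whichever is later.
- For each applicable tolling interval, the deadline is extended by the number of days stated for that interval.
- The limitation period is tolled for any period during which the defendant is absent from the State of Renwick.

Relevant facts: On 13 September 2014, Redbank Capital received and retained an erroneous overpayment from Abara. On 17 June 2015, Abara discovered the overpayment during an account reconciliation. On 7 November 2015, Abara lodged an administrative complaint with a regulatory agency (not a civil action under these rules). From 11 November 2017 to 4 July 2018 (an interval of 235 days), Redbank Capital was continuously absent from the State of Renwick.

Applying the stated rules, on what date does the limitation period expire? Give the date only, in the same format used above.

9 August 2018

The claim accrued on 17 June 2015 — the later of the 13 September 2014 act and the 17 June 2015 discovery.
Adding the 30 months base period to 17 June 2015 gives a deadline of 17 December 2017, before any tolling.
The period was tolled for 235 days by the defendant's absence from the jurisdiction (11 November 2017 to 4 July 2018), pushing the deadline to 9 August 2018.
The other events in the timeline have no effect on the limitation period under the stated rules.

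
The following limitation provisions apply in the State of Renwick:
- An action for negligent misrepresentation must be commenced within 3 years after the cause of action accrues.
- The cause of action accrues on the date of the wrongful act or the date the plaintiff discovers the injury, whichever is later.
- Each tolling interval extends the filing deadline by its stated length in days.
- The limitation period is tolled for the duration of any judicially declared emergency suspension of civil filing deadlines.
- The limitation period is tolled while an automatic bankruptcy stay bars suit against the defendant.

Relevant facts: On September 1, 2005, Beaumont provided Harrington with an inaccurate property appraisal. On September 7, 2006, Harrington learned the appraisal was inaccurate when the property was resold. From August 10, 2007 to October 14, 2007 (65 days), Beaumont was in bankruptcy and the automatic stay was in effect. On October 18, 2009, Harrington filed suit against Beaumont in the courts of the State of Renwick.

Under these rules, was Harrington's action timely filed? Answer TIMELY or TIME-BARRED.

Taking the later of the act (September 1, 2005) and discovery (September 7, 2006), the claim accrued on September 7, 2006.
3 years from September 7, 2006 is September 7, 2009.
The automatic bankruptcy stay from August 10, 2007 to October 14, 2007 tolled the period for 65 days, extending the deadline to November 11, 2009.
The October 18, 2009 filing precedes the November 11, 2009 deadline; the claim is timely.

TIMELY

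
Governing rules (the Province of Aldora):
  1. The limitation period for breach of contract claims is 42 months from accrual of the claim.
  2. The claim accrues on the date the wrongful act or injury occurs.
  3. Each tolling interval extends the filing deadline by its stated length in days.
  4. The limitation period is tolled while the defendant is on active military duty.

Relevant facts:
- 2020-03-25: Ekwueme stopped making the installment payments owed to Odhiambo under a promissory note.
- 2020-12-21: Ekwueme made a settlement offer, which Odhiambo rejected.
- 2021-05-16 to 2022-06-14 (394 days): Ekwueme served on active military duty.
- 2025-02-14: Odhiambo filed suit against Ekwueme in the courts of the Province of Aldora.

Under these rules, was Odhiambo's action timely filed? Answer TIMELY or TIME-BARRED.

The claim accrued on 2020-03-25, when the wrongful act occurred.
42 months from 2020-03-25 is 2023-09-25.
The defendant's active military service from 2021-05-16 to 2022-06-14 tolled the period for 394 days, extending the deadline to 2024-10-23.
The other events in the timeline have no effect on the limitation period under the stated rules.
The 2025-02-14 filing falls after the 2024-10-23 deadline; the claim is time-barred.

TIME-BARRED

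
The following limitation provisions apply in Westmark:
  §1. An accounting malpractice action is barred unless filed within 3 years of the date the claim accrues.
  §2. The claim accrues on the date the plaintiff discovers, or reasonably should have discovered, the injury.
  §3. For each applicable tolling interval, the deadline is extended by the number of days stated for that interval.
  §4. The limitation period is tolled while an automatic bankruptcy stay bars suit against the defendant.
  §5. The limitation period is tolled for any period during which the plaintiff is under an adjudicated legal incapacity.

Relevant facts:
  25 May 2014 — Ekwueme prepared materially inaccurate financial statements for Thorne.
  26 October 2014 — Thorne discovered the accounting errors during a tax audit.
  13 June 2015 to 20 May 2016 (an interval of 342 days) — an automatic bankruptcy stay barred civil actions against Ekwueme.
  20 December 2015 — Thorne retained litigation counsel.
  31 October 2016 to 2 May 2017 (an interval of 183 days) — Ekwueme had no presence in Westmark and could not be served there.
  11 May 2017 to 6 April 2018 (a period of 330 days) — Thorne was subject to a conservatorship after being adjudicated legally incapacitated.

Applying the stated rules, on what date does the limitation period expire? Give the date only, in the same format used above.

The claim did not accrue until Thorne discovered the injury on 26 October 2014; the 25 May 2014 act date does not start the clock under the stated rule.
The untolled deadline — 3 years after 26 October 2014 — is 26 October 2017.
Because the automatic bankruptcy stay ran from 13 June 2015 to 20 May 2016, the deadline is extended by 342 days to 3 October 2018.
The period was tolled for 330 days by the plaintiff's legal incapacity (11 May 2017 to 6 April 2018), pushing the deadline to 29 August 2019.
No stated provision tolls the period for the defendant's absence, so the interval from 31 October 2016 to 2 May 2017 has no effect on the deadline.
The other events in the timeline have no effect on the limitation period under the stated rules.

29 August 2019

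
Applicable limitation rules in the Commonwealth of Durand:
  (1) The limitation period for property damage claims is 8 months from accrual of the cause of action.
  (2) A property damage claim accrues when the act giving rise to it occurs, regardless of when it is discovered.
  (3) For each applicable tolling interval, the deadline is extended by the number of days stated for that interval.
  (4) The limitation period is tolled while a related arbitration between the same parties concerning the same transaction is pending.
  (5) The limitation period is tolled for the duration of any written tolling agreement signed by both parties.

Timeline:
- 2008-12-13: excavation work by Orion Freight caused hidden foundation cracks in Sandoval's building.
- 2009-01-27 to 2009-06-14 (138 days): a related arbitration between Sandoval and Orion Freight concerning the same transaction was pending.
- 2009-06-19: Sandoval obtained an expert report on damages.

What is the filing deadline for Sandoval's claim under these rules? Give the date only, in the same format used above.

The claim accrued on 2008-12-13, when the wrongful act occurred.
The untolled deadline — 8 months after 2008-12-13 — is 2009-08-13.
The pending related arbitration from 2009-01-27 to 2009-06-14 tolled the period for 138 days, extending the deadline to 2009-12-29.
Nothing else in the chronology tolls or restarts the period.

2009-12-29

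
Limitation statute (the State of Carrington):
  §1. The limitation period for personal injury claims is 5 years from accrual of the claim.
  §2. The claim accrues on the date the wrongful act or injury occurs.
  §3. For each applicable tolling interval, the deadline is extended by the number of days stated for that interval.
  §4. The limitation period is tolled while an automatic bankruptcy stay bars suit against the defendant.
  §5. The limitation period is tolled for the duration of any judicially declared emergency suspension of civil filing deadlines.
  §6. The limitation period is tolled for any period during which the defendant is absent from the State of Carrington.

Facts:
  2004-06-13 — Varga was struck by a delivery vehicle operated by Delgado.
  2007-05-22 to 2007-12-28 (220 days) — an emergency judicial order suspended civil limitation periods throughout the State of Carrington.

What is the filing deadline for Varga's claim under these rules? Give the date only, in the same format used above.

2010-01-19

The claim accrued on 2004-06-13, the date of the act.
5 years from 2004-06-13 is 2009-06-13.
Because the emergency suspension of filing deadlines ran from 2007-05-22 to 2007-12-28, the deadline is extended by 220 days to 2010-01-19.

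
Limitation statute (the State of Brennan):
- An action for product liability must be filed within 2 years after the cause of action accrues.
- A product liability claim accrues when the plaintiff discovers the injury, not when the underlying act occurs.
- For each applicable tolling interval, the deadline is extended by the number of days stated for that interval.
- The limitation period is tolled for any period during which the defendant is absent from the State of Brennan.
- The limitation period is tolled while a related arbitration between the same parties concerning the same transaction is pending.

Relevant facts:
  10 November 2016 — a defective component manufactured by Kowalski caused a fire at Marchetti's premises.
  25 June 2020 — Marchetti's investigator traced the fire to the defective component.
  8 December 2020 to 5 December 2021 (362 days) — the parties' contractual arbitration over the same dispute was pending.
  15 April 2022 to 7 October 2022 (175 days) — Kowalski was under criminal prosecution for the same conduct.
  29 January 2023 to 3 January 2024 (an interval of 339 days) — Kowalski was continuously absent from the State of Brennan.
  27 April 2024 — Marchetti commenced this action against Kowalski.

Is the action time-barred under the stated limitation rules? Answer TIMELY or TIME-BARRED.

TIMELY

Accrual is tied to discovery, so the period began on 25 June 2020 rather than on 10 November 2016 when the act occurred.
The untolled deadline — 2 years after 25 June 2020 — is 25 June 2022.
The period was tolled for 362 days by the pending related arbitration (8 December 2020 to 5 December 2021), pushing the deadline to 22 June 2023.
Because the defendant's absence from the jurisdiction ran from 29 January 2023 to 3 January 2024, the deadline is extended by 339 days to 26 May 2024.
Although a criminal prosecution ran from 15 April 2022 to 7 October 2022, the stated rules do not make that a tolling event, so it is disregarded.
The 27 April 2024 filing precedes the 26 May 2024 deadline; the claim is timely.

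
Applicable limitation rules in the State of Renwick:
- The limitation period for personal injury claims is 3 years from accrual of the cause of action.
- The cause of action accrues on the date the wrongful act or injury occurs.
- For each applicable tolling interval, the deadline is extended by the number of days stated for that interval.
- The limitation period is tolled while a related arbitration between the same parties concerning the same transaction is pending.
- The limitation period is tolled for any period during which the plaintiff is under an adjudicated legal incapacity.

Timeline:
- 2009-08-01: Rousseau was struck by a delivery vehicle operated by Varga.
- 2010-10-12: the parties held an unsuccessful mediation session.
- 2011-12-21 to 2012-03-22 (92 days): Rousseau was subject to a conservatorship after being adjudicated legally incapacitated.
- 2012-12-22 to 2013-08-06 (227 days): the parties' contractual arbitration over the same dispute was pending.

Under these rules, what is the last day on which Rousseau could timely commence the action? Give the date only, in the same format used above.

The limitation period began to run on 2009-08-01.
3 years from 2009-08-01 is 2012-08-01.
The period was tolled for 92 days by the plaintiff's legal incapacity (2011-12-21 to 2012-03-22), pushing the deadline to 2012-11-01.
By the time the pending related arbitration began on 2012-12-22, the limitation period had already expired on 2012-11-01; that interval cannot revive it.
None of the other events listed affects the running of the period under the stated rules.

2012-11-01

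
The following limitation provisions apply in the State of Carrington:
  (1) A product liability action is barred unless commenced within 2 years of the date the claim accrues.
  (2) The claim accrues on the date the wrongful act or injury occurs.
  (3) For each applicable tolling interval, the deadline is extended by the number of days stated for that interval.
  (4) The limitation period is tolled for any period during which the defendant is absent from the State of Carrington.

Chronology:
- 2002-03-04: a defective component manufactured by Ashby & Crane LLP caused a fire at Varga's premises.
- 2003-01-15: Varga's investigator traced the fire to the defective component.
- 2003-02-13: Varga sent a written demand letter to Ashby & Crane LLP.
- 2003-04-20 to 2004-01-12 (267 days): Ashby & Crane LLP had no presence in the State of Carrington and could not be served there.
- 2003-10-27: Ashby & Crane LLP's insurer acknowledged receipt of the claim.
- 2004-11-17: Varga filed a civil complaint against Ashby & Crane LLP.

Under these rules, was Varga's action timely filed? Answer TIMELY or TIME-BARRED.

TIMELY

The claim accrued on 2002-03-04, when the wrongful act occurred; under the stated occurrence rule the 2003-01-15 discovery does not delay accrual.
Adding the 2 years base period to 2002-03-04 gives a deadline of 2004-03-04, before any tolling.
The defendant's absence from the jurisdiction from 2003-04-20 to 2004-01-12 tolled the period for 267 days, extending the deadline to 2004-11-26.
Nothing else in the chronology tolls or restarts the period.
Varga filed on 2004-11-17, before the 2004-11-26 deadline, so the action is timely.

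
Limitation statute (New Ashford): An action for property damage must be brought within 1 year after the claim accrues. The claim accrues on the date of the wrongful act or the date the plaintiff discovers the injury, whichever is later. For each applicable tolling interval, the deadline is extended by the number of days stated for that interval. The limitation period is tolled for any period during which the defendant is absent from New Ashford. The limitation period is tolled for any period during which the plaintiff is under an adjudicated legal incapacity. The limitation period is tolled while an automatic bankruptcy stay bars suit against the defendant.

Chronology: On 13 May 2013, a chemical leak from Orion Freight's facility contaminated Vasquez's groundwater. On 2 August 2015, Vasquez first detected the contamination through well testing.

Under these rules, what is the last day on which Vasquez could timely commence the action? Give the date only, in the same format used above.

Taking the later of the act (13 May 2013) and discovery (2 August 2015), the claim accrued on 2 August 2015.
The untolled deadline — 1 year after 2 August 2015 — is 2 August 2016.

2 August 2016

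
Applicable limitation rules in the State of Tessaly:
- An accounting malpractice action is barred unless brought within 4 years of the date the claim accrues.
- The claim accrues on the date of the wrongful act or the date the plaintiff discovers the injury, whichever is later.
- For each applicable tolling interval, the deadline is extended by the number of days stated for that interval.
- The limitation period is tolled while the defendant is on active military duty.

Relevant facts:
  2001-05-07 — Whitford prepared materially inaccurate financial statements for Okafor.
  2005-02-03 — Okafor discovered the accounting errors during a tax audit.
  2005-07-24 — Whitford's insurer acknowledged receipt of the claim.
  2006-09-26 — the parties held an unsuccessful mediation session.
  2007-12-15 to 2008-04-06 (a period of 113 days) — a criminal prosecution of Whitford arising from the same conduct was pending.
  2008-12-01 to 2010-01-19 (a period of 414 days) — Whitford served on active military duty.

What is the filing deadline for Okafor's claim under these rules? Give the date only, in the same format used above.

The claim accrued on 2005-02-03 — the later of the 2001-05-07 act and the 2005-02-03 discovery.
4 years from 2005-02-03 is 2009-02-03.
The period was tolled for 414 days by the defendant's active military service (2008-12-01 to 2010-01-19), pushing the deadline to 2010-03-24.
Although a criminal prosecution ran from 2007-12-15 to 2008-04-06, the stated rules do not make that a tolling event, so it is disregarded.
Nothing else in the chronology tolls or restarts the period.

2010-03-24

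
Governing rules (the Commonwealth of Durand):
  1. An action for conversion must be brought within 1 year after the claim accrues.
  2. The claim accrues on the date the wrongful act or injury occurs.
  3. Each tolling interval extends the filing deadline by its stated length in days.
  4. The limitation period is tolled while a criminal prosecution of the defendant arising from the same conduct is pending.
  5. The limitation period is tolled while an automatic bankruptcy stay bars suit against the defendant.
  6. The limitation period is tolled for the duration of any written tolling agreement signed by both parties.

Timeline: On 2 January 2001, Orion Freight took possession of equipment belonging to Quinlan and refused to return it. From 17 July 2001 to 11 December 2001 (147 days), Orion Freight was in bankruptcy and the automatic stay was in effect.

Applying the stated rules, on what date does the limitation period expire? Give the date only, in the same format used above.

The limitation period began to run on 2 January 2001.
The untolled deadline — 1 year after 2 January 2001 — is 2 January 2002.
The period was tolled for 147 days by the automatic bankruptcy stay (17 July 2001 to 11 December 2001), pushing the deadline to 29 May 2002.

29 May 2002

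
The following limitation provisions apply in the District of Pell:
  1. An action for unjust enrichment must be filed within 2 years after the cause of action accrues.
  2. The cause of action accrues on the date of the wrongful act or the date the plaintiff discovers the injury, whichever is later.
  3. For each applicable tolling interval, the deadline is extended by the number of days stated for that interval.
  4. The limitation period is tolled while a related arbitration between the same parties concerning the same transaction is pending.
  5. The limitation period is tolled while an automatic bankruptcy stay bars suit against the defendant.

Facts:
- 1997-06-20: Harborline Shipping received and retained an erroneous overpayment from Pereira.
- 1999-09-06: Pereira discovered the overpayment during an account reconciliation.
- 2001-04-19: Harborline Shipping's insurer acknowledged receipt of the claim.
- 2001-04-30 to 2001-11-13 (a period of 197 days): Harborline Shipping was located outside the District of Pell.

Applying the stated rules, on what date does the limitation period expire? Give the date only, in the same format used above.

2001-09-06

Taking the later of the act (1997-06-20) and discovery (1999-09-06), the claim accrued on 1999-09-06.
Adding the 2 years base period to 1999-09-06 gives a deadline of 2001-09-06, before any tolling.
The defendant's absence from the jurisdiction from 2001-04-30 to 2001-11-13 does not toll the period, because no stated rule makes the defendant's absence a tolling event.
The other events in the timeline have no effect on the limitation period under the stated rules.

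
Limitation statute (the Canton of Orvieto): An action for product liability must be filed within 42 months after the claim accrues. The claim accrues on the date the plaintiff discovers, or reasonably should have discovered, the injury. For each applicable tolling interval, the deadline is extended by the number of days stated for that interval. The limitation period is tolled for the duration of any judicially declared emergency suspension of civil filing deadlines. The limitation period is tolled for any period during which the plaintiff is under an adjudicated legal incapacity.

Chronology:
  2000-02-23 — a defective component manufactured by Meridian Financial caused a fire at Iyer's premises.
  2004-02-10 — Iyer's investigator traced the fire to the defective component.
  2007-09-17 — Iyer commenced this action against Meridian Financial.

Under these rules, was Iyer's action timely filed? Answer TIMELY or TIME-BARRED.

The claim did not accrue until Iyer discovered the injury on 2004-02-10; the 2000-02-23 act date does not start the clock under the stated rule.
42 months from 2004-02-10 is 2007-08-10.
Iyer filed on 2007-09-17, after the 2007-08-10 deadline, so the action is time-barred.

TIME-BARRED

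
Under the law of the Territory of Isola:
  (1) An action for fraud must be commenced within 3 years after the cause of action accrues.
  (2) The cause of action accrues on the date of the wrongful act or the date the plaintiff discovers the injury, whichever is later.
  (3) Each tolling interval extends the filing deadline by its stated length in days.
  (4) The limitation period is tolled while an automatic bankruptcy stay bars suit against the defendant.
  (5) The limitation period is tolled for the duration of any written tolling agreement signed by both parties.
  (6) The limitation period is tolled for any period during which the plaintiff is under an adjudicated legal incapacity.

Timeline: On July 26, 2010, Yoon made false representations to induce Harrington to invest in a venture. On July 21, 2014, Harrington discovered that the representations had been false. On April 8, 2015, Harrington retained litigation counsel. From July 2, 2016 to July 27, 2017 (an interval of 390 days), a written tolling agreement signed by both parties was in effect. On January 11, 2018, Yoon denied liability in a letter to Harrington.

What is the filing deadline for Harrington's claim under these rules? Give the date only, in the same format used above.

August 15, 2018

Because discovery on July 21, 2014 post-dates the July 26, 2010 act, accrual under the later-of rule falls on July 21, 2014.
The untolled deadline — 3 years after July 21, 2014 — is July 21, 2017.
The written tolling agreement from July 2, 2016 to July 27, 2017 tolled the period for 390 days, extending the deadline to August 15, 2018.
Nothing else in the chronology tolls or restarts the period.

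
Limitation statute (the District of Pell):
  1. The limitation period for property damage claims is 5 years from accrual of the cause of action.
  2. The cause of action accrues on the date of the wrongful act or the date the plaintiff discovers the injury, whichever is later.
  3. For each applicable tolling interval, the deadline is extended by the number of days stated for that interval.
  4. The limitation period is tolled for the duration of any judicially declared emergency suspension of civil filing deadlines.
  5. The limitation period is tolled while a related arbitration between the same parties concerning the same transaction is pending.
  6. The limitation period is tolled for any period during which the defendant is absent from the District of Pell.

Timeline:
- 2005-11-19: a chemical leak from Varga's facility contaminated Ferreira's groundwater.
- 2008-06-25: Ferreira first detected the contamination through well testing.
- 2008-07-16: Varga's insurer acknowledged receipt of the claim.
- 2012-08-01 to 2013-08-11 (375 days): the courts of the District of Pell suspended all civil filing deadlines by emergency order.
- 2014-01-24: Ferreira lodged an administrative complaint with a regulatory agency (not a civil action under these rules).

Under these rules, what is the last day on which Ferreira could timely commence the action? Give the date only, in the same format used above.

Because discovery on 2008-06-25 post-dates the 2005-11-19 act, accrual under the later-of rule falls on 2008-06-25.
5 years from 2008-06-25 is 2013-06-25.
Because the emergency suspension of filing deadlines ran from 2012-08-01 to 2013-08-11, the deadline is extended by 375 days to 2014-07-05.
The other events in the timeline have no effect on the limitation period under the stated rules.

2014-07-05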